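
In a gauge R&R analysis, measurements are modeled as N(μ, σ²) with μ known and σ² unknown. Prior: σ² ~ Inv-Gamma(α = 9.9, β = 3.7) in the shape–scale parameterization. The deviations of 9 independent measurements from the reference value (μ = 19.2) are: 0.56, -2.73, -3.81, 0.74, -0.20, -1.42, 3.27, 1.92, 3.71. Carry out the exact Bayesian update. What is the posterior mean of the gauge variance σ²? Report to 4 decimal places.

2.2549

With known mean μ and an Inverse-Gamma(α, β) prior on σ², the Normal likelihood is conjugate: posterior is Inv-Gamma(α + n/2, β + Σ(xᵢ−μ)²/2).
Σ(xᵢ−μ)² = (0.56)² + (-2.73)² + (-3.81)² + (0.74)² + (-0.20)² + (-1.42)² + (3.27)² + (1.92)² + (3.71)² = 53.0300.
Posterior: Inv-Gamma(9.9 + 9/2, 3.7 + 53.0300/2) = Inv-Gamma(14.40, 30.21500).
E[σ²|data] = β/(α−1) = 30.21500/13.40 = 2.2549.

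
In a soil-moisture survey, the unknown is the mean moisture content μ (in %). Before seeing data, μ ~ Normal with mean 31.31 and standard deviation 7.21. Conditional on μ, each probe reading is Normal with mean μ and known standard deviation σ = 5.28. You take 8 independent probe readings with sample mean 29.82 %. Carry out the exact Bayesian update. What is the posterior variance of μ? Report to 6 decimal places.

For Normal data with known variance σ², a Normal(μ₀, σ₀²) prior on μ is conjugate. Posterior precision = 1/σ₀² + n/σ²; posterior mean is the precision-weighted average of μ₀ and x̄.
σ₀² = 7.21² = 51.9841, σ² = 5.28² = 27.8784; σ² + n·σ₀² = 27.8784 + 8·51.9841 = 443.7512.
Posterior precision = 1/σ₀² + n/σ² = 1/51.9841 + 8/27.8784 = (σ² + n·σ₀²)/(σ₀²σ²) = 443.7512/(51.9841·27.8784); posterior variance σₙ² = σ₀²σ²/(σ² + n·σ₀²) = 51.9841·27.8784/443.7512 = 3.265870.

3.265870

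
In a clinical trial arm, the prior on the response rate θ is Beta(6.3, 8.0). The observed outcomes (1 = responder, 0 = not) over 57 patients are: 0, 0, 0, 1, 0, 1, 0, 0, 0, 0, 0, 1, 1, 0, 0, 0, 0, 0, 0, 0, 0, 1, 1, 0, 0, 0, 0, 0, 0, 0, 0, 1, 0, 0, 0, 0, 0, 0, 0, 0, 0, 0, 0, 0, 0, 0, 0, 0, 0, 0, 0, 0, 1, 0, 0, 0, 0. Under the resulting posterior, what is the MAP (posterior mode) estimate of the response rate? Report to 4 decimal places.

0.1919

The Beta prior is conjugate to a Binomial/Bernoulli likelihood; the update adds successes to α and failures to β.
Posterior: Beta(α+k, β+n−k) = Beta(6.3+8, 8.0+49) = Beta(14.3, 57.0).
Mode of Beta(a,b) for a,b>1 is (a−1)/(a+b−2) = 13.3/69.3 = 0.1919.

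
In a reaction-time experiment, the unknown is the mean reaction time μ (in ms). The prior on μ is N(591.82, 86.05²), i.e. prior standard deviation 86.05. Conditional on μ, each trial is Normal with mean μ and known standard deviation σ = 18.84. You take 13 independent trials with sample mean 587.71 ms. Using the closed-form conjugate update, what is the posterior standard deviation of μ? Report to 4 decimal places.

5.2157

For Normal data with known variance σ², a Normal(μ₀, σ₀²) prior on μ is conjugate. Posterior precision = 1/σ₀² + n/σ²; posterior mean is the precision-weighted average of μ₀ and x̄.
σ₀² = 86.05² = 7404.6025, σ² = 18.84² = 354.9456; σ² + n·σ₀² = 354.9456 + 13·7404.6025 = 96614.7781.
Posterior precision = 1/σ₀² + n/σ² = 1/7404.6025 + 13/354.9456 = (σ² + n·σ₀²)/(σ₀²σ²) = 96614.7781/(7404.6025·354.9456); posterior variance σₙ² = σ₀²σ²/(σ² + n·σ₀²) = 7404.6025·354.9456/96614.7781 = 27.203199.
Posterior SD = √σₙ² = √(7404.6025·354.9456/96614.7781) = 5.2157.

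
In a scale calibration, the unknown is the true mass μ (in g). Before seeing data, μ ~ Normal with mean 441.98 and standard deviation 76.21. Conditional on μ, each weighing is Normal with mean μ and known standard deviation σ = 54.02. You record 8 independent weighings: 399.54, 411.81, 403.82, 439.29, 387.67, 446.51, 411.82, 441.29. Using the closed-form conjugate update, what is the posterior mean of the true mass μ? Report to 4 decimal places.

For Normal data with known variance σ², a Normal(μ₀, σ₀²) prior on μ is conjugate. Posterior precision = 1/σ₀² + n/σ²; posterior mean is the precision-weighted average of μ₀ and x̄.
Σxᵢ = 399.54 + 411.81 + 403.82 + 439.29 + 387.67 + 446.51 + 411.82 + 441.29 = 3341.75, so n·x̄ = 3341.75.
σ₀² = 76.21² = 5807.9641, σ² = 54.02² = 2918.1604; σ² + n·σ₀² = 2918.1604 + 8·5807.9641 = 49381.8732.
Posterior mean = (μ₀/σ₀² + n·x̄/σ²)/(1/σ₀² + n/σ²) = (σ²·μ₀ + σ₀²·n·x̄)/(σ² + n·σ₀²) = (2918.1604·441.98 + 5807.9641·3341.75)/49381.8732 = 20698532.564767/49381.8732 = 419.1524.

419.1524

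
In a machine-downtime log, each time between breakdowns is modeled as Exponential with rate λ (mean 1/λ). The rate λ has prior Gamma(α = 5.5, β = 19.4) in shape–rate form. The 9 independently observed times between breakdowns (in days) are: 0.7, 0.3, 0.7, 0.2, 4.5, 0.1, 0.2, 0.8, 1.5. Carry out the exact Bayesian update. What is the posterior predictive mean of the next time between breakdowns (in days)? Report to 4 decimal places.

2.1037

With a Gamma(shape α, rate β) prior on the exponential rate λ, the posterior after n observations with total T = Σxᵢ is Gamma(α+n, β+T).
Sum of observations T = 9.0 days; n = 9.
Posterior: Gamma(5.5+9, 19.4+9.0) = Gamma(14.5, 28.4).
The predictive distribution for the next observation is Lomax; its mean is β/(α−1) = 28.4/13.5 = 2.1037.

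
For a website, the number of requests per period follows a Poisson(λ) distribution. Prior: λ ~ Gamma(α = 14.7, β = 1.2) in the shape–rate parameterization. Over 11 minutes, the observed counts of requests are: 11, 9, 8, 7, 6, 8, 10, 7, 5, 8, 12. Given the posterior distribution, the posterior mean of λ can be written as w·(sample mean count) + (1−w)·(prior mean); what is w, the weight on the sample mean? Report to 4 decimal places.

0.9016

With a Gamma(shape α, rate β) prior, the Poisson likelihood is conjugate: the posterior is Gamma(α + ΣXᵢ, β + n).
Posterior mean = (α₀+S)/(β₀+n) = [n/(β₀+n)]·(S/n) + [β₀/(β₀+n)]·(α₀/β₀), so only n and β₀ enter the weight.
Weight on data w = n/(β₀+n) = 11/(1.2+11) = 11/12.2 = 0.9016.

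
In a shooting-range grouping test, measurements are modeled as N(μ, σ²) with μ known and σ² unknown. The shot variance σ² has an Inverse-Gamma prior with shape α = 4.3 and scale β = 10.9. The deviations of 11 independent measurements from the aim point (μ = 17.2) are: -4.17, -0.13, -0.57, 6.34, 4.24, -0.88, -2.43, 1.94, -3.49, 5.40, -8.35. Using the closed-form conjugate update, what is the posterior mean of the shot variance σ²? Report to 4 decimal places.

With known mean μ and an Inverse-Gamma(α, β) prior on σ², the Normal likelihood is conjugate: posterior is Inv-Gamma(α + n/2, β + Σ(xᵢ−μ)²/2).
Σ(xᵢ−μ)² = (-4.17)² + (-0.13)² + (-0.57)² + (6.34)² + (4.24)² + (-0.88)² + (-2.43)² + (1.94)² + (-3.49)² + (5.40)² + (-8.35)² = 197.4094.
Posterior: Inv-Gamma(4.3 + 11/2, 10.9 + 197.4094/2) = Inv-Gamma(9.80, 109.60470).
E[σ²|data] = β/(α−1) = 109.60470/8.80 = 12.4551.

12.4551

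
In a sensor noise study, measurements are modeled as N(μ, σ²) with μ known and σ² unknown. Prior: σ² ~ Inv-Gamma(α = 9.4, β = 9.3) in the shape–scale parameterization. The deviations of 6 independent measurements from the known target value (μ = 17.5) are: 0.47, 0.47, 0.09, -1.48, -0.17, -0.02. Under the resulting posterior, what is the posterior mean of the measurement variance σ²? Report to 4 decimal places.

0.9329

With known mean μ and an Inverse-Gamma(α, β) prior on σ², the Normal likelihood is conjugate: posterior is Inv-Gamma(α + n/2, β + Σ(xᵢ−μ)²/2).
Σ(xᵢ−μ)² = (0.47)² + (0.47)² + (0.09)² + (-1.48)² + (-0.17)² + (-0.02)² = 2.6696.
Posterior: Inv-Gamma(9.4 + 6/2, 9.3 + 2.6696/2) = Inv-Gamma(12.40, 10.63480).
E[σ²|data] = β/(α−1) = 10.63480/11.40 = 0.9329.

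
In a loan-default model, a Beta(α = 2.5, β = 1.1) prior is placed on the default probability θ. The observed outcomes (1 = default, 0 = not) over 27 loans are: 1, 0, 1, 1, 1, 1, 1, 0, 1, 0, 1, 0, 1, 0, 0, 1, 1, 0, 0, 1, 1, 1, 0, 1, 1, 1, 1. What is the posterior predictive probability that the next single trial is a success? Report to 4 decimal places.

The Beta prior is conjugate to a Binomial/Bernoulli likelihood; the update adds successes to α and failures to β.
Posterior: Beta(α+k, β+n−k) = Beta(2.5+18, 1.1+9) = Beta(20.5, 10.1).
For a single future Bernoulli trial, P(success | data) = α/(α+β) = 0.6699.

0.6699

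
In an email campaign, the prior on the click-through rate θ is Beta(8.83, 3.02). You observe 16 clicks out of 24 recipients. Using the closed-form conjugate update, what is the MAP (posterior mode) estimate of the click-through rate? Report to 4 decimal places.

0.7040

The Beta prior is conjugate to a Binomial/Bernoulli likelihood; the update adds successes to α and failures to β.
Posterior: Beta(α+k, β+n−k) = Beta(8.83+16, 3.02+8) = Beta(24.83, 11.02).
Mode of Beta(a,b) for a,b>1 is (a−1)/(a+b−2) = 23.83/33.85 = 0.7040.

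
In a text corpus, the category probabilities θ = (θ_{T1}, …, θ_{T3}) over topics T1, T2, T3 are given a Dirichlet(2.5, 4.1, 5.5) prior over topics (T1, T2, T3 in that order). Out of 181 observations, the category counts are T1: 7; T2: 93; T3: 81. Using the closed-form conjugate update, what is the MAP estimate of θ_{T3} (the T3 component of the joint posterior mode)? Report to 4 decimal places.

The Dirichlet prior is conjugate to the Multinomial likelihood: each posterior αⱼ = prior αⱼ + observed count nⱼ.
Posterior concentration: (9.5, 97.1, 86.5), total = 193.1.
Joint mode component: (α_{T3}−1)/(Σα−K) = 85.5/190.1 = 0.4498.

0.4498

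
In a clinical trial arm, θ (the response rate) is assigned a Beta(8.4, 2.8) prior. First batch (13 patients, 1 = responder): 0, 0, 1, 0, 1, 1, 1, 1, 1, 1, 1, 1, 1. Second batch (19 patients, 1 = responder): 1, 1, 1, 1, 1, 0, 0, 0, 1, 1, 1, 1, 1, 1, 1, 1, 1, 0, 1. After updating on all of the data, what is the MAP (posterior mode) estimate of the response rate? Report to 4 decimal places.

The Beta prior is conjugate to a Binomial/Bernoulli likelihood; the update adds successes to α and failures to β.
After batch 1: Beta(8.4+10, 2.8+3) = Beta(18.4, 5.8).
After batch 2: Beta(18.4+15, 5.8+4) = Beta(33.4, 9.8).
Mode of Beta(a,b) for a,b>1 is (a−1)/(a+b−2) = 32.4/41.2 = 0.7864.

0.7864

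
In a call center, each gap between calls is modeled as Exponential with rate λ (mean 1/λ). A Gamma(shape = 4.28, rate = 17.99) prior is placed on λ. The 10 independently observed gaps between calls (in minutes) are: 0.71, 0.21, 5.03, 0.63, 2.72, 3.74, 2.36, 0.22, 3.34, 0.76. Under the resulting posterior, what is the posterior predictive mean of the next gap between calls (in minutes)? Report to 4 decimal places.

With a Gamma(shape α, rate β) prior on the exponential rate λ, the posterior after n observations with total T = Σxᵢ is Gamma(α+n, β+T).
Sum of observations T = 19.72 minutes; n = 10.
Posterior: Gamma(4.28+10, 17.99+19.72) = Gamma(14.28, 37.71).
The predictive distribution for the next observation is Lomax; its mean is β/(α−1) = 37.71/13.28 = 2.8396.

2.8396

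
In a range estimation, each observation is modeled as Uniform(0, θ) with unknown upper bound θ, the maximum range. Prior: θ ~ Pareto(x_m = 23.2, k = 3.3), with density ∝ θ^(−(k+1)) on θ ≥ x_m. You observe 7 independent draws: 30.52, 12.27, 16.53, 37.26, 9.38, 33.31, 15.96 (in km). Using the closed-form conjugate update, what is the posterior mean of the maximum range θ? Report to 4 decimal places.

A Pareto(scale x_m, shape k) prior on the upper bound θ of Uniform(0, θ) is conjugate: posterior is Pareto(max(x_m, max xᵢ), k + n).
Sample maximum = 37.26; prior scale x_m = 23.2 → posterior scale = max = 37.26.
Posterior shape = 3.3 + 7 = 10.3.
E[θ|data] = k·x_m/(k−1) = 10.3·37.26/9.3 = 41.2665.

41.2665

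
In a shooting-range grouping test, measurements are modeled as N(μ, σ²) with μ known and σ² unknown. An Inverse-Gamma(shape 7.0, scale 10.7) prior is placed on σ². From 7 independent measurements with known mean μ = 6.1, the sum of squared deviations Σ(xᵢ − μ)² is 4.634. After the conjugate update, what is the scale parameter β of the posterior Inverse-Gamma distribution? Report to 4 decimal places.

With known mean μ and an Inverse-Gamma(α, β) prior on σ², the Normal likelihood is conjugate: posterior is Inv-Gamma(α + n/2, β + Σ(xᵢ−μ)²/2).
Posterior: Inv-Gamma(7.0 + 7/2, 10.7 + 4.634/2) = Inv-Gamma(10.50, 13.0170).
Posterior β = 13.0170.

13.0170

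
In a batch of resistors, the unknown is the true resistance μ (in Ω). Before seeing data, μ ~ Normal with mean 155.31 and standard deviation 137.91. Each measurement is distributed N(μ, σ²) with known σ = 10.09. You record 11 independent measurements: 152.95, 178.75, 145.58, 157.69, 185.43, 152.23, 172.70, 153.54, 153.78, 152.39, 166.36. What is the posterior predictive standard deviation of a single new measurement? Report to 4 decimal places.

10.5384

For Normal data with known variance σ², a Normal(μ₀, σ₀²) prior on μ is conjugate. Posterior precision = 1/σ₀² + n/σ²; posterior mean is the precision-weighted average of μ₀ and x̄.
σ₀² = 137.91² = 19019.1681, σ² = 10.09² = 101.8081; σ² + n·σ₀² = 101.8081 + 11·19019.1681 = 209312.6572.
Posterior precision = 1/σ₀² + n/σ² = 1/19019.1681 + 11/101.8081 = (σ² + n·σ₀²)/(σ₀²σ²) = 209312.6572/(19019.1681·101.8081); posterior variance σₙ² = σ₀²σ²/(σ² + n·σ₀²) = 19019.1681·101.8081/209312.6572 = 9.250780.
Predictive variance for one new observation = σₙ² + σ² = 19019.1681·101.8081/209312.6572 + 101.8081 = σ²·(σ₀² + 209312.6572)/209312.6572 = 101.8081·228331.8253/209312.6572 = 111.058880; SD = √(101.8081·228331.8253/209312.6572) = 10.5384.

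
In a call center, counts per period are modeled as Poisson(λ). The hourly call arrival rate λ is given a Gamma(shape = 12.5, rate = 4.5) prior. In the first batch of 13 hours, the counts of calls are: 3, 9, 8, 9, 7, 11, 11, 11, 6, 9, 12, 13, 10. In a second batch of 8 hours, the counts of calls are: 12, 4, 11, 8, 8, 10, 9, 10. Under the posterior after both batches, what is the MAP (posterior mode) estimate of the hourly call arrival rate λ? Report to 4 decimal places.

With a Gamma(shape α, rate β) prior, the Poisson likelihood is conjugate: the posterior is Gamma(α + ΣXᵢ, β + n).
Batch 1: sum of counts S = 119 over n = 13 hours.
After batch 1: Gamma(α+S, β+n) = Gamma(12.5+119, 4.5+13) = Gamma(131.5, 17.5).
Batch 2: sum of counts S = 72 over n = 8 hours.
After batch 2: Gamma(α+S, β+n) = Gamma(131.5+72, 17.5+8) = Gamma(203.5, 25.5).
Mode of Gamma(α,β) for α≥1 is (α−1)/β = 202.5/25.5 = 7.9412.

7.9412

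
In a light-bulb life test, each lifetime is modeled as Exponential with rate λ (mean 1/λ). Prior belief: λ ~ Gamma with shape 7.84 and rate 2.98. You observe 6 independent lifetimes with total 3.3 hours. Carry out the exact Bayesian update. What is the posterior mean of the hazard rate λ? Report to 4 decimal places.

With a Gamma(shape α, rate β) prior on the exponential rate λ, the posterior after n observations with total T = Σxᵢ is Gamma(α+n, β+T).
Posterior: Gamma(7.84+6, 2.98+3.3) = Gamma(13.84, 6.28).
Posterior mean of λ = α/β = 13.84/6.28 = 2.2038.

2.2038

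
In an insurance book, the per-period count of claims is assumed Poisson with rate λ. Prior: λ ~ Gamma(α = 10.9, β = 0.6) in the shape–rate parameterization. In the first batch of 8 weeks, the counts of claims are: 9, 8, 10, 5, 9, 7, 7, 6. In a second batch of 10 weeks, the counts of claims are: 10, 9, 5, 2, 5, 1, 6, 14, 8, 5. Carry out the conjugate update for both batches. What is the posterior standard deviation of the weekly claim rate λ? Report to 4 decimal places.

0.6291

With a Gamma(shape α, rate β) prior, the Poisson likelihood is conjugate: the posterior is Gamma(α + ΣXᵢ, β + n).
Batch 1: sum of counts S = 61 over n = 8 weeks.
After batch 1: Gamma(α+S, β+n) = Gamma(10.9+61, 0.6+8) = Gamma(71.9, 8.6).
Batch 2: sum of counts S = 65 over n = 10 weeks.
After batch 2: Gamma(α+S, β+n) = Gamma(71.9+65, 8.6+10) = Gamma(136.9, 18.6).
SD = √α/β = √136.9/18.6 = 0.6291.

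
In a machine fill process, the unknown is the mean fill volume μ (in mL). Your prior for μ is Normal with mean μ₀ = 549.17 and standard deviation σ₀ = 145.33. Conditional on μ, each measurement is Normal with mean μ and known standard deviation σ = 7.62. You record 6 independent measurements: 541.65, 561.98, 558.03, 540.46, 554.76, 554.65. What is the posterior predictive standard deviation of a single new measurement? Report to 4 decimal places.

8.2303

For Normal data with known variance σ², a Normal(μ₀, σ₀²) prior on μ is conjugate. Posterior precision = 1/σ₀² + n/σ²; posterior mean is the precision-weighted average of μ₀ and x̄.
σ₀² = 145.33² = 21120.8089, σ² = 7.62² = 58.0644; σ² + n·σ₀² = 58.0644 + 6·21120.8089 = 126782.9178.
Posterior precision = 1/σ₀² + n/σ² = 1/21120.8089 + 6/58.0644 = (σ² + n·σ₀²)/(σ₀²σ²) = 126782.9178/(21120.8089·58.0644); posterior variance σₙ² = σ₀²σ²/(σ² + n·σ₀²) = 21120.8089·58.0644/126782.9178 = 9.672968.
Predictive variance for one new observation = σₙ² + σ² = 21120.8089·58.0644/126782.9178 + 58.0644 = σ²·(σ₀² + 126782.9178)/126782.9178 = 58.0644·147903.7267/126782.9178 = 67.737368; SD = √(58.0644·147903.7267/126782.9178) = 8.2303.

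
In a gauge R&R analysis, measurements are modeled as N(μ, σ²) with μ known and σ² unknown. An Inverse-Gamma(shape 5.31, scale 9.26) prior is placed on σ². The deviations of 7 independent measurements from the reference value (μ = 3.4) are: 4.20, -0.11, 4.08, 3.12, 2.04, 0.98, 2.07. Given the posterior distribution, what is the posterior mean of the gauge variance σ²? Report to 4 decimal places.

With known mean μ and an Inverse-Gamma(α, β) prior on σ², the Normal likelihood is conjugate: posterior is Inv-Gamma(α + n/2, β + Σ(xᵢ−μ)²/2).
Σ(xᵢ−μ)² = (4.20)² + (-0.11)² + (4.08)² + (3.12)² + (2.04)² + (0.98)² + (2.07)² = 53.4398.
Posterior: Inv-Gamma(5.31 + 7/2, 9.26 + 53.4398/2) = Inv-Gamma(8.81, 35.97990).
E[σ²|data] = β/(α−1) = 35.97990/7.81 = 4.6069.

4.6069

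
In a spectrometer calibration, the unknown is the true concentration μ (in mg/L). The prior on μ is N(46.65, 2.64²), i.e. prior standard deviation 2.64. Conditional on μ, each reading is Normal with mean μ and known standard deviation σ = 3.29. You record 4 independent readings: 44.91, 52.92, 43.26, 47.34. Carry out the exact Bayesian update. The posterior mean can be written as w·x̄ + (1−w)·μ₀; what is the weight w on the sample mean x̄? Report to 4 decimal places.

0.7203

For Normal data with known variance σ², a Normal(μ₀, σ₀²) prior on μ is conjugate. Posterior precision = 1/σ₀² + n/σ²; posterior mean is the precision-weighted average of μ₀ and x̄.
σ₀² = 2.64² = 6.9696, σ² = 3.29² = 10.8241. Prior precision 1/σ₀² = 1/6.9696; data precision n/σ² = 4/10.8241.
w = (n/σ²)/(1/σ₀² + n/σ²) = n·σ₀²/(σ² + n·σ₀²) = 4·6.9696/(10.8241 + 4·6.9696) = 27.8784/38.7025 = 0.7203.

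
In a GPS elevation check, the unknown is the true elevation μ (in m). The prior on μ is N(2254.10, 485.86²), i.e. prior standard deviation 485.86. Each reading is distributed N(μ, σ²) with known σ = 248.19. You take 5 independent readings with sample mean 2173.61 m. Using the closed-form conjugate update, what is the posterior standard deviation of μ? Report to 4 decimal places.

For Normal data with known variance σ², a Normal(μ₀, σ₀²) prior on μ is conjugate. Posterior precision = 1/σ₀² + n/σ²; posterior mean is the precision-weighted average of μ₀ and x̄.
σ₀² = 485.86² = 236059.9396, σ² = 248.19² = 61598.2761; σ² + n·σ₀² = 61598.2761 + 5·236059.9396 = 1241897.9741.
Posterior precision = 1/σ₀² + n/σ² = 1/236059.9396 + 5/61598.2761 = (σ² + n·σ₀²)/(σ₀²σ²) = 1241897.9741/(236059.9396·61598.2761); posterior variance σₙ² = σ₀²σ²/(σ² + n·σ₀²) = 236059.9396·61598.2761/1241897.9741 = 11708.598966.
Posterior SD = √σₙ² = √(236059.9396·61598.2761/1241897.9741) = 108.2063.

108.2063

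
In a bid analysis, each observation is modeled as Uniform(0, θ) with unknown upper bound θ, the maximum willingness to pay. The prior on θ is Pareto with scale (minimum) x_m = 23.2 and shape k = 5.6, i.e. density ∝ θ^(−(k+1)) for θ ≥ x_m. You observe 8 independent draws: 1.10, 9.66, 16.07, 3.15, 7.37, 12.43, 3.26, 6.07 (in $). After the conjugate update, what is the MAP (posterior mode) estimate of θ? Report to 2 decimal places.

A Pareto(scale x_m, shape k) prior on the upper bound θ of Uniform(0, θ) is conjugate: posterior is Pareto(max(x_m, max xᵢ), k + n).
Sample maximum = 16.07; prior scale x_m = 23.2 → posterior scale = max = 23.20.
Posterior shape = 5.6 + 8 = 13.6.
The Pareto density is decreasing on [x_m, ∞), so the mode is x_m = 23.20.

23.20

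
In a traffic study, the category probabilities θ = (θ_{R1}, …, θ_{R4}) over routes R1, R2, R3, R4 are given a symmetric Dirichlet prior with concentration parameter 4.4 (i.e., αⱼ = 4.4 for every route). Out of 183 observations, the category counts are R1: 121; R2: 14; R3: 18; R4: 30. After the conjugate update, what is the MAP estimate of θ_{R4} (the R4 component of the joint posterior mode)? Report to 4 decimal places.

0.1699

The Dirichlet prior is conjugate to the Multinomial likelihood: each posterior αⱼ = prior αⱼ + observed count nⱼ.
Posterior concentration: (125.4, 18.4, 22.4, 34.4), total = 200.6.
Joint mode component: (α_{R4}−1)/(Σα−K) = 33.4/196.6 = 0.1699.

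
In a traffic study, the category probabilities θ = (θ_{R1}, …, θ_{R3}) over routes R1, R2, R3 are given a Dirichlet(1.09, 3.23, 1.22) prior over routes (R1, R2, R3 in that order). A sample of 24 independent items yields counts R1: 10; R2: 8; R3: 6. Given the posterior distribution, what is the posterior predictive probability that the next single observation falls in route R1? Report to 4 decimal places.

The Dirichlet prior is conjugate to the Multinomial likelihood: each posterior αⱼ = prior αⱼ + observed count nⱼ.
Posterior concentration: (11.09, 11.23, 7.22), total = 29.54.
P(next = R1 | data) = α_{R1}/Σα = 0.3754.

0.3754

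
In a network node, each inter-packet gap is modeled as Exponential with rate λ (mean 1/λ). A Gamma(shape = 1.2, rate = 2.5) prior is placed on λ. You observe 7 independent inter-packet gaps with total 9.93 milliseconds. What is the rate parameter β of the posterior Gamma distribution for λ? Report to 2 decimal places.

12.43

With a Gamma(shape α, rate β) prior on the exponential rate λ, the posterior after n observations with total T = Σxᵢ is Gamma(α+n, β+T).
Posterior: Gamma(1.2+7, 2.5+9.93) = Gamma(8.2, 12.43).
Posterior β = 12.43.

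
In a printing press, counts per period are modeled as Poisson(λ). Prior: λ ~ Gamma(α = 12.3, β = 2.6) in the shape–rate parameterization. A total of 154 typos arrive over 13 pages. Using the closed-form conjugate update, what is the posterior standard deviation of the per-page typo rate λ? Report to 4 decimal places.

0.8266

With a Gamma(shape α, rate β) prior, the Poisson likelihood is conjugate: the posterior is Gamma(α + ΣXᵢ, β + n).
Posterior: Gamma(α+S, β+n) = Gamma(12.3+154, 2.6+13) = Gamma(166.3, 15.6).
SD = √α/β = √166.3/15.6 = 0.8266.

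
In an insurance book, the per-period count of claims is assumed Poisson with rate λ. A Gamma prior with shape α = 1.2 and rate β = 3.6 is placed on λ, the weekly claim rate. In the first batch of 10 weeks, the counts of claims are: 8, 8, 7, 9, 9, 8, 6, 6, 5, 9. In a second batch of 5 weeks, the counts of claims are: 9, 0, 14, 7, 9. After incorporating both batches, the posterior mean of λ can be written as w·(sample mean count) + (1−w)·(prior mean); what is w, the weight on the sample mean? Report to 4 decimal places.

0.8065

With a Gamma(shape α, rate β) prior, the Poisson likelihood is conjugate: the posterior is Gamma(α + ΣXᵢ, β + n).
Total number of weeks: n = 10 + 5 = 15.
Posterior mean = (α₀+S)/(β₀+n) = [n/(β₀+n)]·(S/n) + [β₀/(β₀+n)]·(α₀/β₀), so only n and β₀ enter the weight.
Weight on data w = n/(β₀+n) = 15/(3.6+15) = 15/18.6 = 0.8065.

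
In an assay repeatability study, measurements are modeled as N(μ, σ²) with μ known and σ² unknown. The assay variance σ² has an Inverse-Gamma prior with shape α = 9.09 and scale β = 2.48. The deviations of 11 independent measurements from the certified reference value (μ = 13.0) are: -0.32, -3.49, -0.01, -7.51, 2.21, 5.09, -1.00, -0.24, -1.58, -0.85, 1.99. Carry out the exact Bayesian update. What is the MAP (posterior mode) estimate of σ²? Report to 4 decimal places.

With known mean μ and an Inverse-Gamma(α, β) prior on σ², the Normal likelihood is conjugate: posterior is Inv-Gamma(α + n/2, β + Σ(xᵢ−μ)²/2).
Σ(xᵢ−μ)² = (-0.32)² + (-3.49)² + (-0.01)² + (-7.51)² + (2.21)² + (5.09)² + (-1.00)² + (-0.24)² + (-1.58)² + (-0.85)² + (1.99)² = 107.7115.
Posterior: Inv-Gamma(9.09 + 11/2, 2.48 + 107.7115/2) = Inv-Gamma(14.59, 56.33575).
Mode = β/(α+1) = 56.33575/15.59 = 3.6136.

3.6136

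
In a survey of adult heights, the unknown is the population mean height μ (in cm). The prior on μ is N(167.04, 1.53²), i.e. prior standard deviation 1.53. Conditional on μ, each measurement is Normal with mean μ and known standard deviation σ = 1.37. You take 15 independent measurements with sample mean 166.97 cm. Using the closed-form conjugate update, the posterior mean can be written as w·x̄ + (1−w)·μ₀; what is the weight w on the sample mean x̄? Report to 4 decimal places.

0.9493

For Normal data with known variance σ², a Normal(μ₀, σ₀²) prior on μ is conjugate. Posterior precision = 1/σ₀² + n/σ²; posterior mean is the precision-weighted average of μ₀ and x̄.
σ₀² = 1.53² = 2.3409, σ² = 1.37² = 1.8769. Prior precision 1/σ₀² = 1/2.3409; data precision n/σ² = 15/1.8769.
w = (n/σ²)/(1/σ₀² + n/σ²) = n·σ₀²/(σ² + n·σ₀²) = 15·2.3409/(1.8769 + 15·2.3409) = 35.1135/36.9904 = 0.9493.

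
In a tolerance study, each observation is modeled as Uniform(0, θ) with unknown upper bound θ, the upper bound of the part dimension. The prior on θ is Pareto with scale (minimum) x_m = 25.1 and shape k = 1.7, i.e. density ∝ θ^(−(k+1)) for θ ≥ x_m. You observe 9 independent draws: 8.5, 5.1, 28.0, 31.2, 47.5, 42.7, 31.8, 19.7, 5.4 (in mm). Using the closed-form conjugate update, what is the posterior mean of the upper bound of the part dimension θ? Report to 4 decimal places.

52.3969

A Pareto(scale x_m, shape k) prior on the upper bound θ of Uniform(0, θ) is conjugate: posterior is Pareto(max(x_m, max xᵢ), k + n).
Sample maximum = 47.5; prior scale x_m = 25.1 → posterior scale = max = 47.5.
Posterior shape = 1.7 + 9 = 10.7.
E[θ|data] = k·x_m/(k−1) = 10.7·47.5/9.7 = 52.3969.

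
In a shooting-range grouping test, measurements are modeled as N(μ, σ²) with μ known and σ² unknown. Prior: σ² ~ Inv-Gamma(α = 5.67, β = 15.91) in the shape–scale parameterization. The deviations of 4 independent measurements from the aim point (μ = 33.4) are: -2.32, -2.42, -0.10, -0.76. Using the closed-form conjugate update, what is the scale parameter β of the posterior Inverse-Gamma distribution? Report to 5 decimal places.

With known mean μ and an Inverse-Gamma(α, β) prior on σ², the Normal likelihood is conjugate: posterior is Inv-Gamma(α + n/2, β + Σ(xᵢ−μ)²/2).
Σ(xᵢ−μ)² = (-2.32)² + (-2.42)² + (-0.10)² + (-0.76)² = 11.8264.
Posterior: Inv-Gamma(5.67 + 4/2, 15.91 + 11.8264/2) = Inv-Gamma(7.67, 21.82320).
Posterior β = 21.82320.

21.82320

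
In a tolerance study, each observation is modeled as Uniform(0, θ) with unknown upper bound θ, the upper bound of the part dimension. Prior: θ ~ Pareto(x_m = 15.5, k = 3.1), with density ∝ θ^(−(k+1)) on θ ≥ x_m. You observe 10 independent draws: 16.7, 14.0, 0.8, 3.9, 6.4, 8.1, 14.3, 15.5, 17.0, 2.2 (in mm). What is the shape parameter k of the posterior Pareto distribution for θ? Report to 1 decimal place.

13.1

A Pareto(scale x_m, shape k) prior on the upper bound θ of Uniform(0, θ) is conjugate: posterior is Pareto(max(x_m, max xᵢ), k + n).
Sample maximum = 17.0; prior scale x_m = 15.5 → posterior scale = max = 17.0.
Posterior shape = 3.1 + 10 = 13.1.
Posterior shape k = 13.1.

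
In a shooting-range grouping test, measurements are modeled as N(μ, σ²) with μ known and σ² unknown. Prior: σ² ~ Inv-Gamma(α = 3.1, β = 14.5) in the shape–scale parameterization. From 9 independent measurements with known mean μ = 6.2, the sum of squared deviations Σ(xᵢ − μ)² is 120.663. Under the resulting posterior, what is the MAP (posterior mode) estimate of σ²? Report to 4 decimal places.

8.7013

With known mean μ and an Inverse-Gamma(α, β) prior on σ², the Normal likelihood is conjugate: posterior is Inv-Gamma(α + n/2, β + Σ(xᵢ−μ)²/2).
Posterior: Inv-Gamma(3.1 + 9/2, 14.5 + 120.663/2) = Inv-Gamma(7.60, 74.8315).
Mode = β/(α+1) = 74.8315/8.60 = 8.7013.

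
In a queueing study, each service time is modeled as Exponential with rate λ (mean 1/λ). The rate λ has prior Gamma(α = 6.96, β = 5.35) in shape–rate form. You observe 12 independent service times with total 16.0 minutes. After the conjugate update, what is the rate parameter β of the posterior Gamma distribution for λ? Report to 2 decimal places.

21.35

With a Gamma(shape α, rate β) prior on the exponential rate λ, the posterior after n observations with total T = Σxᵢ is Gamma(α+n, β+T).
Posterior: Gamma(6.96+12, 5.35+16.0) = Gamma(18.96, 21.35).
Posterior β = 21.35.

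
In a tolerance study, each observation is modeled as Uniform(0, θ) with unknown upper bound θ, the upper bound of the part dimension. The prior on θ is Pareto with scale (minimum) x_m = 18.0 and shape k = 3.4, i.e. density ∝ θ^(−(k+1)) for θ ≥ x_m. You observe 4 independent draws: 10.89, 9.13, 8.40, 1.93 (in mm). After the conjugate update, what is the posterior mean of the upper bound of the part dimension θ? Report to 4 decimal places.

A Pareto(scale x_m, shape k) prior on the upper bound θ of Uniform(0, θ) is conjugate: posterior is Pareto(max(x_m, max xᵢ), k + n).
Sample maximum = 10.89; prior scale x_m = 18.0 → posterior scale = max = 18.00.
Posterior shape = 3.4 + 4 = 7.4.
E[θ|data] = k·x_m/(k−1) = 7.4·18.00/6.4 = 20.8125.

20.8125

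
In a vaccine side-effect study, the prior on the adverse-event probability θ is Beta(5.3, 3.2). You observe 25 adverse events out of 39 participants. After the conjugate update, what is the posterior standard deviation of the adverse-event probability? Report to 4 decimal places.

0.0690

The Beta prior is conjugate to a Binomial/Bernoulli likelihood; the update adds successes to α and failures to β.
Posterior: Beta(α+k, β+n−k) = Beta(5.3+25, 3.2+14) = Beta(30.3, 17.2).
Var = αβ/((α+β)²(α+β+1)) = 30.3·17.2/(47.5²·48.5) = 0.00476258; SD = √0.00476258 = 0.0690.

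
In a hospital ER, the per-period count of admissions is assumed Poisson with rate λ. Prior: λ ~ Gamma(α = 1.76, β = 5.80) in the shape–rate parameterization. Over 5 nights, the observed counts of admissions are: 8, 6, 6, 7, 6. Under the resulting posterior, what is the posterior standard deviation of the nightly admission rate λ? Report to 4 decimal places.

With a Gamma(shape α, rate β) prior, the Poisson likelihood is conjugate: the posterior is Gamma(α + ΣXᵢ, β + n).
Sum of counts S = 33 over n = 5 nights.
Posterior: Gamma(α+S, β+n) = Gamma(1.76+33, 5.80+5) = Gamma(34.76, 10.80).
SD = √α/β = √34.76/10.80 = 0.5459.

0.5459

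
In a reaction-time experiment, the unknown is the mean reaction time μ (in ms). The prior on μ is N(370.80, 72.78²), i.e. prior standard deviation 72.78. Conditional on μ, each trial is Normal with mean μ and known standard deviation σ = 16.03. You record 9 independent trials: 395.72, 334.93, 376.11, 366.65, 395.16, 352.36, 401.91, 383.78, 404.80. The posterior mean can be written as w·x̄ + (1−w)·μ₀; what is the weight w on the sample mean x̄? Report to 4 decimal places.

For Normal data with known variance σ², a Normal(μ₀, σ₀²) prior on μ is conjugate. Posterior precision = 1/σ₀² + n/σ²; posterior mean is the precision-weighted average of μ₀ and x̄.
σ₀² = 72.78² = 5296.9284, σ² = 16.03² = 256.9609. Prior precision 1/σ₀² = 1/5296.9284; data precision n/σ² = 9/256.9609.
w = (n/σ²)/(1/σ₀² + n/σ²) = n·σ₀²/(σ² + n·σ₀²) = 9·5296.9284/(256.9609 + 9·5296.9284) = 47672.3556/47929.3165 = 0.9946.

0.9946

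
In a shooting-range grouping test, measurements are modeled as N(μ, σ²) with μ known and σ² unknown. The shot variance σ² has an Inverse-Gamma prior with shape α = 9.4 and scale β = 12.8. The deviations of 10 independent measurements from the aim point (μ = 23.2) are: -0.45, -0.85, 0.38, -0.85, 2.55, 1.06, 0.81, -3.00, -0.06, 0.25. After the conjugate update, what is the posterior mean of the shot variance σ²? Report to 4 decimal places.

With known mean μ and an Inverse-Gamma(α, β) prior on σ², the Normal likelihood is conjugate: posterior is Inv-Gamma(α + n/2, β + Σ(xᵢ−μ)²/2).
Σ(xᵢ−μ)² = (-0.45)² + (-0.85)² + (0.38)² + (-0.85)² + (2.55)² + (1.06)² + (0.81)² + (-3.00)² + (-0.06)² + (0.25)² = 19.1402.
Posterior: Inv-Gamma(9.4 + 10/2, 12.8 + 19.1402/2) = Inv-Gamma(14.40, 22.37010).
E[σ²|data] = β/(α−1) = 22.37010/13.40 = 1.6694.

1.6694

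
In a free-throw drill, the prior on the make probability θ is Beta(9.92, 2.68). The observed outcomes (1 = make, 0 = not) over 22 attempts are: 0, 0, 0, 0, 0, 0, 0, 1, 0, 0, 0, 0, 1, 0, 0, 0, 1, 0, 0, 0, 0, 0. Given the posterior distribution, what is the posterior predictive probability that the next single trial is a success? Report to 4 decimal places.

The Beta prior is conjugate to a Binomial/Bernoulli likelihood; the update adds successes to α and failures to β.
Posterior: Beta(α+k, β+n−k) = Beta(9.92+3, 2.68+19) = Beta(12.92, 21.68).
For a single future Bernoulli trial, P(success | data) = α/(α+β) = 0.3734.

0.3734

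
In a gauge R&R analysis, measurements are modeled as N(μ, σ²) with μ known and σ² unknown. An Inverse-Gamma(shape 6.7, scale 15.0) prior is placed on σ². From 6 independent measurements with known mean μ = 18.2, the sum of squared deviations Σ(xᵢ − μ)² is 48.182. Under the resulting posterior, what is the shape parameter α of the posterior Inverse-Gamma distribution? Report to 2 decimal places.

9.70

With known mean μ and an Inverse-Gamma(α, β) prior on σ², the Normal likelihood is conjugate: posterior is Inv-Gamma(α + n/2, β + Σ(xᵢ−μ)²/2).
Posterior: Inv-Gamma(6.7 + 6/2, 15.0 + 48.182/2) = Inv-Gamma(9.70, 39.0910).
Posterior α = 9.70.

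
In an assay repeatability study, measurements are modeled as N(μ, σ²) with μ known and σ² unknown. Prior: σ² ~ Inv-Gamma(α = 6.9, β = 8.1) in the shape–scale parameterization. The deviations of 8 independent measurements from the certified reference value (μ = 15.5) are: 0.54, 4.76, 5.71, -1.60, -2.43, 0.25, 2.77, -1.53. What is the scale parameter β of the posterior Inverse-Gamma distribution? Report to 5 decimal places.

With known mean μ and an Inverse-Gamma(α, β) prior on σ², the Normal likelihood is conjugate: posterior is Inv-Gamma(α + n/2, β + Σ(xᵢ−μ)²/2).
Σ(xᵢ−μ)² = (0.54)² + (4.76)² + (5.71)² + (-1.60)² + (-2.43)² + (0.25)² + (2.77)² + (-1.53)² = 74.0945.
Posterior: Inv-Gamma(6.9 + 8/2, 8.1 + 74.0945/2) = Inv-Gamma(10.90, 45.14725).
Posterior β = 45.14725.

45.14725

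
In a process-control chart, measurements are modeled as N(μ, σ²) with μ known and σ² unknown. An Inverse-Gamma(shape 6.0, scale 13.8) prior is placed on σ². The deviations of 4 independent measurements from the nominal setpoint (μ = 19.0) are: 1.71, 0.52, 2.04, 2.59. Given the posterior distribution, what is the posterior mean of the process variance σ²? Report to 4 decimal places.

With known mean μ and an Inverse-Gamma(α, β) prior on σ², the Normal likelihood is conjugate: posterior is Inv-Gamma(α + n/2, β + Σ(xᵢ−μ)²/2).
Σ(xᵢ−μ)² = (1.71)² + (0.52)² + (2.04)² + (2.59)² = 14.0642.
Posterior: Inv-Gamma(6.0 + 4/2, 13.8 + 14.0642/2) = Inv-Gamma(8.00, 20.83210).
E[σ²|data] = β/(α−1) = 20.83210/7.00 = 2.9760.

2.9760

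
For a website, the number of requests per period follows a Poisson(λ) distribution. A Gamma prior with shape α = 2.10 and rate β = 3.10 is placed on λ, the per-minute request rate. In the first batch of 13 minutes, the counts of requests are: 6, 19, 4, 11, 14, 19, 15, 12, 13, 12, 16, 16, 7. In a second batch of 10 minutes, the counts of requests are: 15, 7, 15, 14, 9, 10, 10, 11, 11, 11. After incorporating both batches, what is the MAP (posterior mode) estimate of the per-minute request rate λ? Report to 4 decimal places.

With a Gamma(shape α, rate β) prior, the Poisson likelihood is conjugate: the posterior is Gamma(α + ΣXᵢ, β + n).
Batch 1: sum of counts S = 164 over n = 13 minutes.
After batch 1: Gamma(α+S, β+n) = Gamma(2.10+164, 3.10+13) = Gamma(166.10, 16.10).
Batch 2: sum of counts S = 113 over n = 10 minutes.
After batch 2: Gamma(α+S, β+n) = Gamma(166.10+113, 16.10+10) = Gamma(279.10, 26.10).
Mode of Gamma(α,β) for α≥1 is (α−1)/β = 278.10/26.10 = 10.6552.

10.6552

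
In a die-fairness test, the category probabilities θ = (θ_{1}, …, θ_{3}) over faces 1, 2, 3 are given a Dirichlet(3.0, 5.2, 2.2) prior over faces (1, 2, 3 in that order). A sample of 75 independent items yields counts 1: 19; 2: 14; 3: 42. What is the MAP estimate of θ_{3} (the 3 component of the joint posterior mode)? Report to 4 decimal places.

0.5243

The Dirichlet prior is conjugate to the Multinomial likelihood: each posterior αⱼ = prior αⱼ + observed count nⱼ.
Posterior concentration: (22.0, 19.2, 44.2), total = 85.4.
Joint mode component: (α_{3}−1)/(Σα−K) = 43.2/82.4 = 0.5243.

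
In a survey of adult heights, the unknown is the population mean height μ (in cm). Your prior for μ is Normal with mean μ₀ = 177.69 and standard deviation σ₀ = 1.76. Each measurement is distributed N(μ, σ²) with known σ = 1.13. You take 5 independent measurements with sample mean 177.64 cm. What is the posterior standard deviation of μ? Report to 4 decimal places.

0.4857

For Normal data with known variance σ², a Normal(μ₀, σ₀²) prior on μ is conjugate. Posterior precision = 1/σ₀² + n/σ²; posterior mean is the precision-weighted average of μ₀ and x̄.
σ₀² = 1.76² = 3.0976, σ² = 1.13² = 1.2769; σ² + n·σ₀² = 1.2769 + 5·3.0976 = 16.7649.
Posterior precision = 1/σ₀² + n/σ² = 1/3.0976 + 5/1.2769 = (σ² + n·σ₀²)/(σ₀²σ²) = 16.7649/(3.0976·1.2769); posterior variance σₙ² = σ₀²σ²/(σ² + n·σ₀²) = 3.0976·1.2769/16.7649 = 0.235929.
Posterior SD = √σₙ² = √(3.0976·1.2769/16.7649) = 0.4857.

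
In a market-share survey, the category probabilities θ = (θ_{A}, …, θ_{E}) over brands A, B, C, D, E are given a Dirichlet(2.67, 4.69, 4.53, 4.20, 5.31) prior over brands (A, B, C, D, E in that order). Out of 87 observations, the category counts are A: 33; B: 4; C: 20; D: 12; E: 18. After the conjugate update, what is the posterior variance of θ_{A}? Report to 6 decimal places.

The Dirichlet prior is conjugate to the Multinomial likelihood: each posterior αⱼ = prior αⱼ + observed count nⱼ.
Posterior concentration: (35.67, 8.69, 24.53, 16.20, 23.31), total = 108.40.
Var[θ_j] = α_j(Σα−α_j)/((Σα)²(Σα+1)) = 35.67·72.73/(108.40²·109.40) = 0.002018.

0.002018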